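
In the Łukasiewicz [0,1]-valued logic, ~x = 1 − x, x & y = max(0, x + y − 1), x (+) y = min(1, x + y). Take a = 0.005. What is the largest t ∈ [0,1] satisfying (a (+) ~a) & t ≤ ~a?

0.995

~a = 1 − 0.005 = 0.995
a (+) ~a = min(1, 0.005 + 0.995) = min(1, 1.000) = 1.000
So the left factor is a (+) ~a = 1.000.
So the right-hand bound is ~a = 0.995.
The residuum of the Łukasiewicz t-norm gives the supremum: min(1, 1 − 1.000 + 0.995).
1 − 1.000 + 0.995 = 0.995, so t = min(1, 0.995) = 0.995.
Check: 1.000 & 0.995 = max(0, 0.995) = 0.995 ≤ 0.995.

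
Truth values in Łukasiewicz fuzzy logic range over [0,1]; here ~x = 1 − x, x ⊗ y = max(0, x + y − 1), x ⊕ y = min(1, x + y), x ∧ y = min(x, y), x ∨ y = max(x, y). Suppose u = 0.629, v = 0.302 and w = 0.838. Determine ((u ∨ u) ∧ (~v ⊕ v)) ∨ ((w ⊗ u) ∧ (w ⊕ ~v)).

u ∨ u = max(0.629, 0.629) = 0.629
~v = 1 − 0.302 = 0.698
~v ⊕ v = min(1, 0.698 + 0.302) = min(1, 1.000) = 1.000
(u ∨ u) ∧ (~v ⊕ v) = min(0.629, 1.000) = 0.629
w ⊗ u = max(0, 0.838 + 0.629 − 1) = max(0, 0.467) = 0.467
w ⊕ ~v = min(1, 0.838 + 0.698) = min(1, 1.536) = 1.000
(w ⊗ u) ∧ (w ⊕ ~v) = min(0.467, 1.000) = 0.467
((u ∨ u) ∧ (~v ⊕ v)) ∨ ((w ⊗ u) ∧ (w ⊕ ~v)) = max(0.629, 0.467) = 0.629

0.629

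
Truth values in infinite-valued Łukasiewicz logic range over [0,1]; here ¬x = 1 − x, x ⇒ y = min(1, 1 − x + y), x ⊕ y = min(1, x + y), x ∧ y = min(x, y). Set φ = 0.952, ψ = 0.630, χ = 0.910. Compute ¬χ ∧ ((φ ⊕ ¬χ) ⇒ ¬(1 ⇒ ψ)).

0.090

¬χ = 1 − 0.910 = 0.090
φ ⊕ ¬χ = min(1, 0.952 + 0.090) = min(1, 1.042) = 1.000
1 ⇒ ψ = min(1, 1 − 1.000 + 0.630) = min(1, 0.630) = 0.630
¬(1 ⇒ ψ) = 1 − 0.630 = 0.370
(φ ⊕ ¬χ) ⇒ ¬(1 ⇒ ψ) = min(1, 1 − 1.000 + 0.370) = min(1, 0.370) = 0.370
¬χ ∧ ((φ ⊕ ¬χ) ⇒ ¬(1 ⇒ ψ)) = min(0.090, 0.370) = 0.090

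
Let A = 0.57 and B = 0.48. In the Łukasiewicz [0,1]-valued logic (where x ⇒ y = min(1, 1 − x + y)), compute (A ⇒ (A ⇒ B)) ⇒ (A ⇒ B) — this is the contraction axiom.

0.91

A ⇒ B = min(1, 1 − 0.57 + 0.48) = min(1, 0.91) = 0.91
A ⇒ (A ⇒ B) = min(1, 1 − 0.57 + 0.91) = min(1, 1.34) = 1.00
(A ⇒ (A ⇒ B)) ⇒ (A ⇒ B) = min(1, 1 − 1.00 + 0.91) = min(1, 0.91) = 0.91
(The value 0.91 < 1 shows this instance is not satisfied; fails in Ł∞ (the t-norm is not idempotent).)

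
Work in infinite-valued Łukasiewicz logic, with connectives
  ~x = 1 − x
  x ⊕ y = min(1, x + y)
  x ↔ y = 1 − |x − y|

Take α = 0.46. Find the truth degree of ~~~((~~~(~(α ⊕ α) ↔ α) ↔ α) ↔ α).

α ⊕ α = min(1, 0.46 + 0.46) = min(1, 0.92) = 0.92
~(α ⊕ α) = 1 − 0.92 = 0.08
~(α ⊕ α) ↔ α = 1 − |0.08 − 0.46| = 1 − 0.38 = 0.62
~(~(α ⊕ α) ↔ α) = 1 − 0.62 = 0.38
~~(~(α ⊕ α) ↔ α) = 1 − 0.38 = 0.62
~~~(~(α ⊕ α) ↔ α) = 1 − 0.62 = 0.38
~~~(~(α ⊕ α) ↔ α) ↔ α = 1 − |0.38 − 0.46| = 1 − 0.08 = 0.92
(~~~(~(α ⊕ α) ↔ α) ↔ α) ↔ α = 1 − |0.92 − 0.46| = 1 − 0.46 = 0.54
~((~~~(~(α ⊕ α) ↔ α) ↔ α) ↔ α) = 1 − 0.54 = 0.46
~~((~~~(~(α ⊕ α) ↔ α) ↔ α) ↔ α) = 1 − 0.46 = 0.54
~~~((~~~(~(α ⊕ α) ↔ α) ↔ α) ↔ α) = 1 − 0.54 = 0.46

0.46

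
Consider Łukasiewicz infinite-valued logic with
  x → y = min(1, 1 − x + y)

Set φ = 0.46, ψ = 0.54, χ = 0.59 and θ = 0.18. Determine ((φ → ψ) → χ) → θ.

φ → ψ = min(1, 1 − 0.46 + 0.54) = min(1, 1.08) = 1.00
(φ → ψ) → χ = min(1, 1 − 1.00 + 0.59) = min(1, 0.59) = 0.59
((φ → ψ) → χ) → θ = min(1, 1 − 0.59 + 0.18) = min(1, 0.59) = 0.59

0.59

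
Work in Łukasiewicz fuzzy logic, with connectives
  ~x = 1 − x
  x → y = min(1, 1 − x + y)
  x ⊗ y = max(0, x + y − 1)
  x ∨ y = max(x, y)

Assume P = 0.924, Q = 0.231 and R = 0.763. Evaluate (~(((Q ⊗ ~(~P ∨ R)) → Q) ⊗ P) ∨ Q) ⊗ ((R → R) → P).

~P = 1 − 0.924 = 0.076
~P ∨ R = max(0.076, 0.763) = 0.763
~(~P ∨ R) = 1 − 0.763 = 0.237
Q ⊗ ~(~P ∨ R) = max(0, 0.231 + 0.237 − 1) = max(0, -0.532) = 0.000
(Q ⊗ ~(~P ∨ R)) → Q = min(1, 1 − 0.000 + 0.231) = min(1, 1.231) = 1.000
((Q ⊗ ~(~P ∨ R)) → Q) ⊗ P = max(0, 1.000 + 0.924 − 1) = max(0, 0.924) = 0.924
~(((Q ⊗ ~(~P ∨ R)) → Q) ⊗ P) = 1 − 0.924 = 0.076
~(((Q ⊗ ~(~P ∨ R)) → Q) ⊗ P) ∨ Q = max(0.076, 0.231) = 0.231
R → R = min(1, 1 − 0.763 + 0.763) = min(1, 1.000) = 1.000
(R → R) → P = min(1, 1 − 1.000 + 0.924) = min(1, 0.924) = 0.924
(~(((Q ⊗ ~(~P ∨ R)) → Q) ⊗ P) ∨ Q) ⊗ ((R → R) → P) = max(0, 0.231 + 0.924 − 1) = max(0, 0.155) = 0.155

0.155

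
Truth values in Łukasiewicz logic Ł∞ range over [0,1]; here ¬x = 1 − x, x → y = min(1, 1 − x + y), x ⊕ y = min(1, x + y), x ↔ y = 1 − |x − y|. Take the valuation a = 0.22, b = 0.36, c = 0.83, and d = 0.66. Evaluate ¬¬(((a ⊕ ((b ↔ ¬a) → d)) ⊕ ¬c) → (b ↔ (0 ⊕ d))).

0.70

¬a = 1 − 0.22 = 0.78
b ↔ ¬a = 1 − |0.36 − 0.78| = 1 − 0.42 = 0.58
(b ↔ ¬a) → d = min(1, 1 − 0.58 + 0.66) = min(1, 1.08) = 1.00
a ⊕ ((b ↔ ¬a) → d) = min(1, 0.22 + 1.00) = min(1, 1.22) = 1.00
¬c = 1 − 0.83 = 0.17
(a ⊕ ((b ↔ ¬a) → d)) ⊕ ¬c = min(1, 1.00 + 0.17) = min(1, 1.17) = 1.00
0 ⊕ d = min(1, 0.00 + 0.66) = min(1, 0.66) = 0.66
b ↔ (0 ⊕ d) = 1 − |0.36 − 0.66| = 1 − 0.30 = 0.70
((a ⊕ ((b ↔ ¬a) → d)) ⊕ ¬c) → (b ↔ (0 ⊕ d)) = min(1, 1 − 1.00 + 0.70) = min(1, 0.70) = 0.70
¬(((a ⊕ ((b ↔ ¬a) → d)) ⊕ ¬c) → (b ↔ (0 ⊕ d))) = 1 − 0.70 = 0.30
¬¬(((a ⊕ ((b ↔ ¬a) → d)) ⊕ ¬c) → (b ↔ (0 ⊕ d))) = 1 − 0.30 = 0.70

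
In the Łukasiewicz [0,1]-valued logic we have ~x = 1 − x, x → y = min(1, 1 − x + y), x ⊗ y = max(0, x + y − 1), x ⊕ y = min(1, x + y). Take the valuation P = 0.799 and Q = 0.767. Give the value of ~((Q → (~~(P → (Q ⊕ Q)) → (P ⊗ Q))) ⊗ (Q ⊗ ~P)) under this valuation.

Q ⊕ Q = min(1, 0.767 + 0.767) = min(1, 1.534) = 1.000
P → (Q ⊕ Q) = min(1, 1 − 0.799 + 1.000) = min(1, 1.201) = 1.000
~(P → (Q ⊕ Q)) = 1 − 1.000 = 0.000
~~(P → (Q ⊕ Q)) = 1 − 0.000 = 1.000
P ⊗ Q = max(0, 0.799 + 0.767 − 1) = max(0, 0.566) = 0.566
~~(P → (Q ⊕ Q)) → (P ⊗ Q) = min(1, 1 − 1.000 + 0.566) = min(1, 0.566) = 0.566
Q → (~~(P → (Q ⊕ Q)) → (P ⊗ Q)) = min(1, 1 − 0.767 + 0.566) = min(1, 0.799) = 0.799
~P = 1 − 0.799 = 0.201
Q ⊗ ~P = max(0, 0.767 + 0.201 − 1) = max(0, -0.032) = 0.000
(Q → (~~(P → (Q ⊕ Q)) → (P ⊗ Q))) ⊗ (Q ⊗ ~P) = max(0, 0.799 + 0.000 − 1) = max(0, -0.201) = 0.000
~((Q → (~~(P → (Q ⊕ Q)) → (P ⊗ Q))) ⊗ (Q ⊗ ~P)) = 1 − 0.000 = 1.000

1.000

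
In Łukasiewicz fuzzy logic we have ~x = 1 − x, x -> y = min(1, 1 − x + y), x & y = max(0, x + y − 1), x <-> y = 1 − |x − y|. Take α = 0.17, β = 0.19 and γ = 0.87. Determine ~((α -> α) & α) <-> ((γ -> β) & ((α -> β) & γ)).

0.36

α -> α = min(1, 1 − 0.17 + 0.17) = min(1, 1.00) = 1.00
(α -> α) & α = max(0, 1.00 + 0.17 − 1) = max(0, 0.17) = 0.17
~((α -> α) & α) = 1 − 0.17 = 0.83
γ -> β = min(1, 1 − 0.87 + 0.19) = min(1, 0.32) = 0.32
α -> β = min(1, 1 − 0.17 + 0.19) = min(1, 1.02) = 1.00
(α -> β) & γ = max(0, 1.00 + 0.87 − 1) = max(0, 0.87) = 0.87
(γ -> β) & ((α -> β) & γ) = max(0, 0.32 + 0.87 − 1) = max(0, 0.19) = 0.19
~((α -> α) & α) <-> ((γ -> β) & ((α -> β) & γ)) = 1 − |0.83 − 0.19| = 1 − 0.64 = 0.36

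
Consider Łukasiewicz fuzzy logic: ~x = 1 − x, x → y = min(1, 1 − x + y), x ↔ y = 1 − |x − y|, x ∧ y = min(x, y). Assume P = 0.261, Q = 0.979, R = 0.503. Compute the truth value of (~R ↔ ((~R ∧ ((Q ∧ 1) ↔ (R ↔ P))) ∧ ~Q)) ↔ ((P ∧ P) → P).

0.524

~R = 1 − 0.503 = 0.497
Q ∧ 1 = min(0.979, 1.000) = 0.979
R ↔ P = 1 − |0.503 − 0.261| = 1 − 0.242 = 0.758
(Q ∧ 1) ↔ (R ↔ P) = 1 − |0.979 − 0.758| = 1 − 0.221 = 0.779
~R ∧ ((Q ∧ 1) ↔ (R ↔ P)) = min(0.497, 0.779) = 0.497
~Q = 1 − 0.979 = 0.021
(~R ∧ ((Q ∧ 1) ↔ (R ↔ P))) ∧ ~Q = min(0.497, 0.021) = 0.021
~R ↔ ((~R ∧ ((Q ∧ 1) ↔ (R ↔ P))) ∧ ~Q) = 1 − |0.497 − 0.021| = 1 − 0.476 = 0.524
P ∧ P = min(0.261, 0.261) = 0.261
(P ∧ P) → P = min(1, 1 − 0.261 + 0.261) = min(1, 1.000) = 1.000
(~R ↔ ((~R ∧ ((Q ∧ 1) ↔ (R ↔ P))) ∧ ~Q)) ↔ ((P ∧ P) → P) = 1 − |0.524 − 1.000| = 1 − 0.476 = 0.524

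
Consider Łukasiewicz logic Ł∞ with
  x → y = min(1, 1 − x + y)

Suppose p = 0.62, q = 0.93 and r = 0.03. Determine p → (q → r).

q → r = min(1, 1 − 0.93 + 0.03) = min(1, 0.10) = 0.10
p → (q → r) = min(1, 1 − 0.62 + 0.10) = min(1, 0.48) = 0.48

0.48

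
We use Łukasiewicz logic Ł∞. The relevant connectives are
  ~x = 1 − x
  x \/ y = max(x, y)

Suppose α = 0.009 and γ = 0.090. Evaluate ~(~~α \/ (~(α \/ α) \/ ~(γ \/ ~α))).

~α = 1 − 0.009 = 0.991
~~α = 1 − 0.991 = 0.009
α \/ α = max(0.009, 0.009) = 0.009
~(α \/ α) = 1 − 0.009 = 0.991
γ \/ ~α = max(0.090, 0.991) = 0.991
~(γ \/ ~α) = 1 − 0.991 = 0.009
~(α \/ α) \/ ~(γ \/ ~α) = max(0.991, 0.009) = 0.991
~~α \/ (~(α \/ α) \/ ~(γ \/ ~α)) = max(0.009, 0.991) = 0.991
~(~~α \/ (~(α \/ α) \/ ~(γ \/ ~α))) = 1 − 0.991 = 0.009

0.009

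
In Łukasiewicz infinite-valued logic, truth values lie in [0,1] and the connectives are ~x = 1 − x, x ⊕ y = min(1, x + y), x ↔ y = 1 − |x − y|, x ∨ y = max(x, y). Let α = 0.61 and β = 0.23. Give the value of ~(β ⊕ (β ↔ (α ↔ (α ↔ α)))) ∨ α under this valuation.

α ↔ α = 1 − |0.61 − 0.61| = 1 − 0.00 = 1.00
α ↔ (α ↔ α) = 1 − |0.61 − 1.00| = 1 − 0.39 = 0.61
β ↔ (α ↔ (α ↔ α)) = 1 − |0.23 − 0.61| = 1 − 0.38 = 0.62
β ⊕ (β ↔ (α ↔ (α ↔ α))) = min(1, 0.23 + 0.62) = min(1, 0.85) = 0.85
~(β ⊕ (β ↔ (α ↔ (α ↔ α)))) = 1 − 0.85 = 0.15
~(β ⊕ (β ↔ (α ↔ (α ↔ α)))) ∨ α = max(0.15, 0.61) = 0.61

0.61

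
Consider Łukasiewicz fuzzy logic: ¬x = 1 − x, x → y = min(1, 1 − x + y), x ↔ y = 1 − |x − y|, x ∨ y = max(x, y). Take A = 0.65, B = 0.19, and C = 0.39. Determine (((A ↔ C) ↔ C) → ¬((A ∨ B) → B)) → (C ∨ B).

A ↔ C = 1 − |0.65 − 0.39| = 1 − 0.26 = 0.74
(A ↔ C) ↔ C = 1 − |0.74 − 0.39| = 1 − 0.35 = 0.65
A ∨ B = max(0.65, 0.19) = 0.65
(A ∨ B) → B = min(1, 1 − 0.65 + 0.19) = min(1, 0.54) = 0.54
¬((A ∨ B) → B) = 1 − 0.54 = 0.46
((A ↔ C) ↔ C) → ¬((A ∨ B) → B) = min(1, 1 − 0.65 + 0.46) = min(1, 0.81) = 0.81
C ∨ B = max(0.39, 0.19) = 0.39
(((A ↔ C) ↔ C) → ¬((A ∨ B) → B)) → (C ∨ B) = min(1, 1 − 0.81 + 0.39) = min(1, 0.58) = 0.58

0.58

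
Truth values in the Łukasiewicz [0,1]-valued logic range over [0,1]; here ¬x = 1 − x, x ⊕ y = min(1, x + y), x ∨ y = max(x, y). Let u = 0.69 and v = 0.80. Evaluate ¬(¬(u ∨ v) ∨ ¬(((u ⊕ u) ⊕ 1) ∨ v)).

u ∨ v = max(0.69, 0.80) = 0.80
¬(u ∨ v) = 1 − 0.80 = 0.20
u ⊕ u = min(1, 0.69 + 0.69) = min(1, 1.38) = 1.00
(u ⊕ u) ⊕ 1 = min(1, 1.00 + 1.00) = min(1, 2.00) = 1.00
((u ⊕ u) ⊕ 1) ∨ v = max(1.00, 0.80) = 1.00
¬(((u ⊕ u) ⊕ 1) ∨ v) = 1 − 1.00 = 0.00
¬(u ∨ v) ∨ ¬(((u ⊕ u) ⊕ 1) ∨ v) = max(0.20, 0.00) = 0.20
¬(¬(u ∨ v) ∨ ¬(((u ⊕ u) ⊕ 1) ∨ v)) = 1 − 0.20 = 0.80

0.80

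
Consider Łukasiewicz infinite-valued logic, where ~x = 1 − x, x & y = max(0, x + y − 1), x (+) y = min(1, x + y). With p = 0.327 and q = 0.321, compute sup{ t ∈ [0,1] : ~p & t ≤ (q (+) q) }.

0.969

~p = 1 − 0.327 = 0.673
So the left factor is ~p = 0.673.
q (+) q = min(1, 0.321 + 0.321) = min(1, 0.642) = 0.642
So the right-hand bound is q (+) q = 0.642.
The residuum of the Łukasiewicz t-norm gives the supremum: min(1, 1 − 0.673 + 0.642).
1 − 0.673 + 0.642 = 0.969, so t = min(1, 0.969) = 0.969.
Check: 0.673 & 0.969 = max(0, 0.642) = 0.642 ≤ 0.642.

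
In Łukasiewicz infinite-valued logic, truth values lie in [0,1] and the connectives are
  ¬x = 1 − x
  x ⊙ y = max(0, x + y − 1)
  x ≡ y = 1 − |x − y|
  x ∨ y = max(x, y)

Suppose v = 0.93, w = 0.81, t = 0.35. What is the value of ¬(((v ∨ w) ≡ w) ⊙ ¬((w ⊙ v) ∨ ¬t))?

0.86

v ∨ w = max(0.93, 0.81) = 0.93
(v ∨ w) ≡ w = 1 − |0.93 − 0.81| = 1 − 0.12 = 0.88
w ⊙ v = max(0, 0.81 + 0.93 − 1) = max(0, 0.74) = 0.74
¬t = 1 − 0.35 = 0.65
(w ⊙ v) ∨ ¬t = max(0.74, 0.65) = 0.74
¬((w ⊙ v) ∨ ¬t) = 1 − 0.74 = 0.26
((v ∨ w) ≡ w) ⊙ ¬((w ⊙ v) ∨ ¬t) = max(0, 0.88 + 0.26 − 1) = max(0, 0.14) = 0.14
¬(((v ∨ w) ≡ w) ⊙ ¬((w ⊙ v) ∨ ¬t)) = 1 − 0.14 = 0.86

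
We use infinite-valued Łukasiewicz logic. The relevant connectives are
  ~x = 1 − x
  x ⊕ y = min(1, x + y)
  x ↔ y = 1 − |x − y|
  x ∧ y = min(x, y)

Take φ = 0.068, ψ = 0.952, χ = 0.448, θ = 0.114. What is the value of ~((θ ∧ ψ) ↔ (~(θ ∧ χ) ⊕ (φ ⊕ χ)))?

θ ∧ ψ = min(0.114, 0.952) = 0.114
θ ∧ χ = min(0.114, 0.448) = 0.114
~(θ ∧ χ) = 1 − 0.114 = 0.886
φ ⊕ χ = min(1, 0.068 + 0.448) = min(1, 0.516) = 0.516
~(θ ∧ χ) ⊕ (φ ⊕ χ) = min(1, 0.886 + 0.516) = min(1, 1.402) = 1.000
(θ ∧ ψ) ↔ (~(θ ∧ χ) ⊕ (φ ⊕ χ)) = 1 − |0.114 − 1.000| = 1 − 0.886 = 0.114
~((θ ∧ ψ) ↔ (~(θ ∧ χ) ⊕ (φ ⊕ χ))) = 1 − 0.114 = 0.886

0.886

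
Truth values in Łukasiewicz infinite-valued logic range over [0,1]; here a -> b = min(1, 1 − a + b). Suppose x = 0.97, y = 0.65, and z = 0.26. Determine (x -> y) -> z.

x -> y = min(1, 1 − 0.97 + 0.65) = min(1, 0.68) = 0.68
(x -> y) -> z = min(1, 1 − 0.68 + 0.26) = min(1, 0.58) = 0.58

0.58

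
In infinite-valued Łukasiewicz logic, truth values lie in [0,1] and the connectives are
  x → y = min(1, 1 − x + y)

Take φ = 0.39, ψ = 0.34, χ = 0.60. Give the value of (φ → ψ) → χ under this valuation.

0.65

φ → ψ = min(1, 1 − 0.39 + 0.34) = min(1, 0.95) = 0.95
(φ → ψ) → χ = min(1, 1 − 0.95 + 0.60) = min(1, 0.65) = 0.65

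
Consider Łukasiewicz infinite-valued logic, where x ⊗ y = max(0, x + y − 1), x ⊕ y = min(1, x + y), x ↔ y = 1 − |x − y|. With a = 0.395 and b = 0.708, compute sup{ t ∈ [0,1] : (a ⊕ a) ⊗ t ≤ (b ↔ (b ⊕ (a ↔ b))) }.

0.918

a ⊕ a = min(1, 0.395 + 0.395) = min(1, 0.790) = 0.790
So the left factor is a ⊕ a = 0.790.
a ↔ b = 1 − |0.395 − 0.708| = 1 − 0.313 = 0.687
b ⊕ (a ↔ b) = min(1, 0.708 + 0.687) = min(1, 1.395) = 1.000
b ↔ (b ⊕ (a ↔ b)) = 1 − |0.708 − 1.000| = 1 − 0.292 = 0.708
So the right-hand bound is b ↔ (b ⊕ (a ↔ b)) = 0.708.
The residuum of the Łukasiewicz t-norm gives the supremum: min(1, 1 − 0.790 + 0.708).
1 − 0.790 + 0.708 = 0.918, so t = min(1, 0.918) = 0.918.
Check: 0.790 ⊗ 0.918 = max(0, 0.708) = 0.708 ≤ 0.708.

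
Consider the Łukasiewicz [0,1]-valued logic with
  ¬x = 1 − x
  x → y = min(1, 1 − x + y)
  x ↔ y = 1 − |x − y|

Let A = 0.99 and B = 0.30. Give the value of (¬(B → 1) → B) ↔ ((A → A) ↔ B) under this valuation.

B → 1 = min(1, 1 − 0.30 + 1.00) = min(1, 1.70) = 1.00
¬(B → 1) = 1 − 1.00 = 0.00
¬(B → 1) → B = min(1, 1 − 0.00 + 0.30) = min(1, 1.30) = 1.00
A → A = min(1, 1 − 0.99 + 0.99) = min(1, 1.00) = 1.00
(A → A) ↔ B = 1 − |1.00 − 0.30| = 1 − 0.70 = 0.30
(¬(B → 1) → B) ↔ ((A → A) ↔ B) = 1 − |1.00 − 0.30| = 1 − 0.70 = 0.30

0.30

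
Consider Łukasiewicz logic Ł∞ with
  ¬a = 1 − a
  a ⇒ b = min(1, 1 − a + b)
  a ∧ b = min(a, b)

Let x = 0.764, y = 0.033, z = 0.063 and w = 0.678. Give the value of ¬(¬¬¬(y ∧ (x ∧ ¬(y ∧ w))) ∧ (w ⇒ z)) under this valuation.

y ∧ w = min(0.033, 0.678) = 0.033
¬(y ∧ w) = 1 − 0.033 = 0.967
x ∧ ¬(y ∧ w) = min(0.764, 0.967) = 0.764
y ∧ (x ∧ ¬(y ∧ w)) = min(0.033, 0.764) = 0.033
¬(y ∧ (x ∧ ¬(y ∧ w))) = 1 − 0.033 = 0.967
¬¬(y ∧ (x ∧ ¬(y ∧ w))) = 1 − 0.967 = 0.033
¬¬¬(y ∧ (x ∧ ¬(y ∧ w))) = 1 − 0.033 = 0.967
w ⇒ z = min(1, 1 − 0.678 + 0.063) = min(1, 0.385) = 0.385
¬¬¬(y ∧ (x ∧ ¬(y ∧ w))) ∧ (w ⇒ z) = min(0.967, 0.385) = 0.385
¬(¬¬¬(y ∧ (x ∧ ¬(y ∧ w))) ∧ (w ⇒ z)) = 1 − 0.385 = 0.615

0.615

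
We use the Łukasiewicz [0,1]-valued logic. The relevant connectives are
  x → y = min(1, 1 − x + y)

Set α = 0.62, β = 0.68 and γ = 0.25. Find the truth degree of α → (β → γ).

β → γ = min(1, 1 − 0.68 + 0.25) = min(1, 0.57) = 0.57
α → (β → γ) = min(1, 1 − 0.62 + 0.57) = min(1, 0.95) = 0.95

0.95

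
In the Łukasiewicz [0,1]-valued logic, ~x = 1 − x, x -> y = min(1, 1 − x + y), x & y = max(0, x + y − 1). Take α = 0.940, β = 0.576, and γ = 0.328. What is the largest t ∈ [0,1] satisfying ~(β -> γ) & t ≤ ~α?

β -> γ = min(1, 1 − 0.576 + 0.328) = min(1, 0.752) = 0.752
~(β -> γ) = 1 − 0.752 = 0.248
So the left factor is ~(β -> γ) = 0.248.
~α = 1 − 0.940 = 0.060
So the right-hand bound is ~α = 0.060.
The residuum of the Łukasiewicz t-norm gives the supremum: min(1, 1 − 0.248 + 0.060).
1 − 0.248 + 0.060 = 0.812, so t = min(1, 0.812) = 0.812.
Check: 0.248 & 0.812 = max(0, 0.060) = 0.060 ≤ 0.060.

0.812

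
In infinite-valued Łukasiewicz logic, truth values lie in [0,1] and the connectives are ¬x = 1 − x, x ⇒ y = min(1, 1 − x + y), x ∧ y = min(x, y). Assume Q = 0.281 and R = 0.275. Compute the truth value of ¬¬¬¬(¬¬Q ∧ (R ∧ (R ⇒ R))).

0.275

¬Q = 1 − 0.281 = 0.719
¬¬Q = 1 − 0.719 = 0.281
R ⇒ R = min(1, 1 − 0.275 + 0.275) = min(1, 1.000) = 1.000
R ∧ (R ⇒ R) = min(0.275, 1.000) = 0.275
¬¬Q ∧ (R ∧ (R ⇒ R)) = min(0.281, 0.275) = 0.275
¬(¬¬Q ∧ (R ∧ (R ⇒ R))) = 1 − 0.275 = 0.725
¬¬(¬¬Q ∧ (R ∧ (R ⇒ R))) = 1 − 0.725 = 0.275
¬¬¬(¬¬Q ∧ (R ∧ (R ⇒ R))) = 1 − 0.275 = 0.725
¬¬¬¬(¬¬Q ∧ (R ∧ (R ⇒ R))) = 1 − 0.725 = 0.275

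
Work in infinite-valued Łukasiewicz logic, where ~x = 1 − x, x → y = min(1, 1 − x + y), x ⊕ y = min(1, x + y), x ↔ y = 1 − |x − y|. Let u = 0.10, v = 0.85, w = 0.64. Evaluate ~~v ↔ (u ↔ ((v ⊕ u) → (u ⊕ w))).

~v = 1 − 0.85 = 0.15
~~v = 1 − 0.15 = 0.85
v ⊕ u = min(1, 0.85 + 0.10) = min(1, 0.95) = 0.95
u ⊕ w = min(1, 0.10 + 0.64) = min(1, 0.74) = 0.74
(v ⊕ u) → (u ⊕ w) = min(1, 1 − 0.95 + 0.74) = min(1, 0.79) = 0.79
u ↔ ((v ⊕ u) → (u ⊕ w)) = 1 − |0.10 − 0.79| = 1 − 0.69 = 0.31
~~v ↔ (u ↔ ((v ⊕ u) → (u ⊕ w))) = 1 − |0.85 − 0.31| = 1 − 0.54 = 0.46

0.46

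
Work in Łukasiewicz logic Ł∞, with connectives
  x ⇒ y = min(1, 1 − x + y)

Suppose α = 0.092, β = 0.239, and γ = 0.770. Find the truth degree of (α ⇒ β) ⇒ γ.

0.770

α ⇒ β = min(1, 1 − 0.092 + 0.239) = min(1, 1.147) = 1.000
(α ⇒ β) ⇒ γ = min(1, 1 − 1.000 + 0.770) = min(1, 0.770) = 0.770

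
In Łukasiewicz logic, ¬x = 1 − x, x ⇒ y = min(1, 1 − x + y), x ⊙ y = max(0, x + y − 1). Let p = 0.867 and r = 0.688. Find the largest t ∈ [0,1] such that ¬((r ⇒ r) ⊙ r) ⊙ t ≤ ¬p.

0.821

r ⇒ r = min(1, 1 − 0.688 + 0.688) = min(1, 1.000) = 1.000
(r ⇒ r) ⊙ r = max(0, 1.000 + 0.688 − 1) = max(0, 0.688) = 0.688
¬((r ⇒ r) ⊙ r) = 1 − 0.688 = 0.312
So the left factor is ¬((r ⇒ r) ⊙ r) = 0.312.
¬p = 1 − 0.867 = 0.133
So the right-hand bound is ¬p = 0.133.
The residuum of the Łukasiewicz t-norm gives the supremum: min(1, 1 − 0.312 + 0.133).
1 − 0.312 + 0.133 = 0.821, so t = min(1, 0.821) = 0.821.
Check: 0.312 ⊙ 0.821 = max(0, 0.133) = 0.133 ≤ 0.133.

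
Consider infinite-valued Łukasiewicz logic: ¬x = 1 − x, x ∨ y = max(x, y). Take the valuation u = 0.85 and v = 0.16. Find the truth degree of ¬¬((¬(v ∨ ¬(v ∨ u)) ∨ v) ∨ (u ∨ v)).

0.85

v ∨ u = max(0.16, 0.85) = 0.85
¬(v ∨ u) = 1 − 0.85 = 0.15
v ∨ ¬(v ∨ u) = max(0.16, 0.15) = 0.16
¬(v ∨ ¬(v ∨ u)) = 1 − 0.16 = 0.84
¬(v ∨ ¬(v ∨ u)) ∨ v = max(0.84, 0.16) = 0.84
u ∨ v = max(0.85, 0.16) = 0.85
(¬(v ∨ ¬(v ∨ u)) ∨ v) ∨ (u ∨ v) = max(0.84, 0.85) = 0.85
¬((¬(v ∨ ¬(v ∨ u)) ∨ v) ∨ (u ∨ v)) = 1 − 0.85 = 0.15
¬¬((¬(v ∨ ¬(v ∨ u)) ∨ v) ∨ (u ∨ v)) = 1 − 0.15 = 0.85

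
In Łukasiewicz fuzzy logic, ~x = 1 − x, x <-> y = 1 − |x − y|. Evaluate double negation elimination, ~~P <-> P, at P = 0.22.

~P = 1 − 0.22 = 0.78
~~P = 1 − 0.78 = 0.22
~~P <-> P = 1 − |0.22 − 0.22| = 1 − 0.00 = 1.00
(As expected: always 1 in Ł∞ since negation is involutive.)

1.00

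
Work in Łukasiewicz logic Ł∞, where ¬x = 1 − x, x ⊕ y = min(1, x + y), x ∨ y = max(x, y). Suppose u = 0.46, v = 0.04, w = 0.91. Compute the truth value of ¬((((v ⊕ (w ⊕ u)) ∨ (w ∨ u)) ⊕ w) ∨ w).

0.00

w ⊕ u = min(1, 0.91 + 0.46) = min(1, 1.37) = 1.00
v ⊕ (w ⊕ u) = min(1, 0.04 + 1.00) = min(1, 1.04) = 1.00
w ∨ u = max(0.91, 0.46) = 0.91
(v ⊕ (w ⊕ u)) ∨ (w ∨ u) = max(1.00, 0.91) = 1.00
((v ⊕ (w ⊕ u)) ∨ (w ∨ u)) ⊕ w = min(1, 1.00 + 0.91) = min(1, 1.91) = 1.00
(((v ⊕ (w ⊕ u)) ∨ (w ∨ u)) ⊕ w) ∨ w = max(1.00, 0.91) = 1.00
¬((((v ⊕ (w ⊕ u)) ∨ (w ∨ u)) ⊕ w) ∨ w) = 1 − 1.00 = 0.00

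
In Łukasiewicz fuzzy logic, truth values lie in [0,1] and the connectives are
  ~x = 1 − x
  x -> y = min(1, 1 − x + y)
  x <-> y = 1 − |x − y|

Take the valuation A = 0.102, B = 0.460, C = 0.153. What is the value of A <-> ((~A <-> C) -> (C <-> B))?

0.102

~A = 1 − 0.102 = 0.898
~A <-> C = 1 − |0.898 − 0.153| = 1 − 0.745 = 0.255
C <-> B = 1 − |0.153 − 0.460| = 1 − 0.307 = 0.693
(~A <-> C) -> (C <-> B) = min(1, 1 − 0.255 + 0.693) = min(1, 1.438) = 1.000
A <-> ((~A <-> C) -> (C <-> B)) = 1 − |0.102 − 1.000| = 1 − 0.898 = 0.102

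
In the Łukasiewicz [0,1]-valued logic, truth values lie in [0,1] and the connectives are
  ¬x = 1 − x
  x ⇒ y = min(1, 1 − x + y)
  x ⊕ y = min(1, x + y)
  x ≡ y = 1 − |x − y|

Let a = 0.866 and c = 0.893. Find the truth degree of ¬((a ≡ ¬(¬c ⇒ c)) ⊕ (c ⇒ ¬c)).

0.652

¬c = 1 − 0.893 = 0.107
¬c ⇒ c = min(1, 1 − 0.107 + 0.893) = min(1, 1.786) = 1.000
¬(¬c ⇒ c) = 1 − 1.000 = 0.000
a ≡ ¬(¬c ⇒ c) = 1 − |0.866 − 0.000| = 1 − 0.866 = 0.134
c ⇒ ¬c = min(1, 1 − 0.893 + 0.107) = min(1, 0.214) = 0.214
(a ≡ ¬(¬c ⇒ c)) ⊕ (c ⇒ ¬c) = min(1, 0.134 + 0.214) = min(1, 0.348) = 0.348
¬((a ≡ ¬(¬c ⇒ c)) ⊕ (c ⇒ ¬c)) = 1 − 0.348 = 0.652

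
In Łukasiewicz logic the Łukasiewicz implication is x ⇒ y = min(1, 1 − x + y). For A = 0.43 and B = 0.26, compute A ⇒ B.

0.83

A ⇒ B = min(1, 1 − 0.43 + 0.26) = min(1, 0.83) = 0.83
For comparison, the Gödel implication (1 if x ≤ y else y) would give 0.26.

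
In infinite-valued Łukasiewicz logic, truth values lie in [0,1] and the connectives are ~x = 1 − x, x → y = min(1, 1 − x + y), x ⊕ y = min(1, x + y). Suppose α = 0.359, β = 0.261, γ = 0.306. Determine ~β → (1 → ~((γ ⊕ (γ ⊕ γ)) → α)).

~β = 1 − 0.261 = 0.739
γ ⊕ γ = min(1, 0.306 + 0.306) = min(1, 0.612) = 0.612
γ ⊕ (γ ⊕ γ) = min(1, 0.306 + 0.612) = min(1, 0.918) = 0.918
(γ ⊕ (γ ⊕ γ)) → α = min(1, 1 − 0.918 + 0.359) = min(1, 0.441) = 0.441
~((γ ⊕ (γ ⊕ γ)) → α) = 1 − 0.441 = 0.559
1 → ~((γ ⊕ (γ ⊕ γ)) → α) = min(1, 1 − 1.000 + 0.559) = min(1, 0.559) = 0.559
~β → (1 → ~((γ ⊕ (γ ⊕ γ)) → α)) = min(1, 1 − 0.739 + 0.559) = min(1, 0.820) = 0.820

0.820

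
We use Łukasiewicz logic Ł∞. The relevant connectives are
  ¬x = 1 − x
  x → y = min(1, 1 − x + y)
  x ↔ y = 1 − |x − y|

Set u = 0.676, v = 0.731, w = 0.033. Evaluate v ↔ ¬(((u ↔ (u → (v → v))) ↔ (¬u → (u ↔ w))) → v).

0.269

v → v = min(1, 1 − 0.731 + 0.731) = min(1, 1.000) = 1.000
u → (v → v) = min(1, 1 − 0.676 + 1.000) = min(1, 1.324) = 1.000
u ↔ (u → (v → v)) = 1 − |0.676 − 1.000| = 1 − 0.324 = 0.676
¬u = 1 − 0.676 = 0.324
u ↔ w = 1 − |0.676 − 0.033| = 1 − 0.643 = 0.357
¬u → (u ↔ w) = min(1, 1 − 0.324 + 0.357) = min(1, 1.033) = 1.000
(u ↔ (u → (v → v))) ↔ (¬u → (u ↔ w)) = 1 − |0.676 − 1.000| = 1 − 0.324 = 0.676
((u ↔ (u → (v → v))) ↔ (¬u → (u ↔ w))) → v = min(1, 1 − 0.676 + 0.731) = min(1, 1.055) = 1.000
¬(((u ↔ (u → (v → v))) ↔ (¬u → (u ↔ w))) → v) = 1 − 1.000 = 0.000
v ↔ ¬(((u ↔ (u → (v → v))) ↔ (¬u → (u ↔ w))) → v) = 1 − |0.731 − 0.000| = 1 − 0.731 = 0.269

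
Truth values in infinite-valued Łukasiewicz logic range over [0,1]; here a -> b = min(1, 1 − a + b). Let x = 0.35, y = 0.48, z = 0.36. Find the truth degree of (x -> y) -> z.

0.36

x -> y = min(1, 1 − 0.35 + 0.48) = min(1, 1.13) = 1.00
(x -> y) -> z = min(1, 1 − 1.00 + 0.36) = min(1, 0.36) = 0.36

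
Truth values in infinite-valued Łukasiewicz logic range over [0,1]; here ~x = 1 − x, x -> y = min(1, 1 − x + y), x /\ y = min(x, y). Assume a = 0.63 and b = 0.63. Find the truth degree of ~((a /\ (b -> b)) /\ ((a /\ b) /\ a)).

0.37

b -> b = min(1, 1 − 0.63 + 0.63) = min(1, 1.00) = 1.00
a /\ (b -> b) = min(0.63, 1.00) = 0.63
a /\ b = min(0.63, 0.63) = 0.63
(a /\ b) /\ a = min(0.63, 0.63) = 0.63
(a /\ (b -> b)) /\ ((a /\ b) /\ a) = min(0.63, 0.63) = 0.63
~((a /\ (b -> b)) /\ ((a /\ b) /\ a)) = 1 − 0.63 = 0.37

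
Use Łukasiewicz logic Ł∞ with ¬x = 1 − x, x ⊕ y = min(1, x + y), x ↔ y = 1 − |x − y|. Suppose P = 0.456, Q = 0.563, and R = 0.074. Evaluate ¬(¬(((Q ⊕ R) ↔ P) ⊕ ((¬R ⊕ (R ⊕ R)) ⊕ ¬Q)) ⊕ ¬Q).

0.563

Q ⊕ R = min(1, 0.563 + 0.074) = min(1, 0.637) = 0.637
(Q ⊕ R) ↔ P = 1 − |0.637 − 0.456| = 1 − 0.181 = 0.819
¬R = 1 − 0.074 = 0.926
R ⊕ R = min(1, 0.074 + 0.074) = min(1, 0.148) = 0.148
¬R ⊕ (R ⊕ R) = min(1, 0.926 + 0.148) = min(1, 1.074) = 1.000
¬Q = 1 − 0.563 = 0.437
(¬R ⊕ (R ⊕ R)) ⊕ ¬Q = min(1, 1.000 + 0.437) = min(1, 1.437) = 1.000
((Q ⊕ R) ↔ P) ⊕ ((¬R ⊕ (R ⊕ R)) ⊕ ¬Q) = min(1, 0.819 + 1.000) = min(1, 1.819) = 1.000
¬(((Q ⊕ R) ↔ P) ⊕ ((¬R ⊕ (R ⊕ R)) ⊕ ¬Q)) = 1 − 1.000 = 0.000
¬(((Q ⊕ R) ↔ P) ⊕ ((¬R ⊕ (R ⊕ R)) ⊕ ¬Q)) ⊕ ¬Q = min(1, 0.000 + 0.437) = min(1, 0.437) = 0.437
¬(¬(((Q ⊕ R) ↔ P) ⊕ ((¬R ⊕ (R ⊕ R)) ⊕ ¬Q)) ⊕ ¬Q) = 1 − 0.437 = 0.563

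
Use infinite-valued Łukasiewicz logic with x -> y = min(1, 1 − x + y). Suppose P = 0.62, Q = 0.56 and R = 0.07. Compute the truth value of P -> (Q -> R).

Q -> R = min(1, 1 − 0.56 + 0.07) = min(1, 0.51) = 0.51
P -> (Q -> R) = min(1, 1 − 0.62 + 0.51) = min(1, 0.89) = 0.89

0.89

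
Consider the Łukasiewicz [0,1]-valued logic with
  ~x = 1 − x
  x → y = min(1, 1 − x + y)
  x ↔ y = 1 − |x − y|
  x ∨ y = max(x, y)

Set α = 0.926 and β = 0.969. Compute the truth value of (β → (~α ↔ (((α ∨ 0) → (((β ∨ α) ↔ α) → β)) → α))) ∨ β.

~α = 1 − 0.926 = 0.074
α ∨ 0 = max(0.926, 0.000) = 0.926
β ∨ α = max(0.969, 0.926) = 0.969
(β ∨ α) ↔ α = 1 − |0.969 − 0.926| = 1 − 0.043 = 0.957
((β ∨ α) ↔ α) → β = min(1, 1 − 0.957 + 0.969) = min(1, 1.012) = 1.000
(α ∨ 0) → (((β ∨ α) ↔ α) → β) = min(1, 1 − 0.926 + 1.000) = min(1, 1.074) = 1.000
((α ∨ 0) → (((β ∨ α) ↔ α) → β)) → α = min(1, 1 − 1.000 + 0.926) = min(1, 0.926) = 0.926
~α ↔ (((α ∨ 0) → (((β ∨ α) ↔ α) → β)) → α) = 1 − |0.074 − 0.926| = 1 − 0.852 = 0.148
β → (~α ↔ (((α ∨ 0) → (((β ∨ α) ↔ α) → β)) → α)) = min(1, 1 − 0.969 + 0.148) = min(1, 0.179) = 0.179
(β → (~α ↔ (((α ∨ 0) → (((β ∨ α) ↔ α) → β)) → α))) ∨ β = max(0.179, 0.969) = 0.969

0.969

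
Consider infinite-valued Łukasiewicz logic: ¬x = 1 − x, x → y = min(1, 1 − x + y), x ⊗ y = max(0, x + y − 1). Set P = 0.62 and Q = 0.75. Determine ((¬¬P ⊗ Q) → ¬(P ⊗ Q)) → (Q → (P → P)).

1.00

¬P = 1 − 0.62 = 0.38
¬¬P = 1 − 0.38 = 0.62
¬¬P ⊗ Q = max(0, 0.62 + 0.75 − 1) = max(0, 0.37) = 0.37
P ⊗ Q = max(0, 0.62 + 0.75 − 1) = max(0, 0.37) = 0.37
¬(P ⊗ Q) = 1 − 0.37 = 0.63
(¬¬P ⊗ Q) → ¬(P ⊗ Q) = min(1, 1 − 0.37 + 0.63) = min(1, 1.26) = 1.00
P → P = min(1, 1 − 0.62 + 0.62) = min(1, 1.00) = 1.00
Q → (P → P) = min(1, 1 − 0.75 + 1.00) = min(1, 1.25) = 1.00
((¬¬P ⊗ Q) → ¬(P ⊗ Q)) → (Q → (P → P)) = min(1, 1 − 1.00 + 1.00) = min(1, 1.00) = 1.00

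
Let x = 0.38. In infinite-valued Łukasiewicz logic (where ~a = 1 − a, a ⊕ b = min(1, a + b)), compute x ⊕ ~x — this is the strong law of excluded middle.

~x = 1 − 0.38 = 0.62
x ⊕ ~x = min(1, 0.38 + 0.62) = min(1, 1.00) = 1.00
(As expected: always 1 in Ł∞ since a ⊕ (1−a) = 1.)

1.00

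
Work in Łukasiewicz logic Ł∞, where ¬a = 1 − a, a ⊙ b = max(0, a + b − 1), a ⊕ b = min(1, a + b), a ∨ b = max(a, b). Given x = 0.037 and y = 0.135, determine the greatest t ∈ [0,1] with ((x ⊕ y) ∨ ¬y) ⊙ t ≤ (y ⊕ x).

0.307

x ⊕ y = min(1, 0.037 + 0.135) = min(1, 0.172) = 0.172
¬y = 1 − 0.135 = 0.865
(x ⊕ y) ∨ ¬y = max(0.172, 0.865) = 0.865
So the left factor is (x ⊕ y) ∨ ¬y = 0.865.
y ⊕ x = min(1, 0.135 + 0.037) = min(1, 0.172) = 0.172
So the right-hand bound is y ⊕ x = 0.172.
The residuum of the Łukasiewicz t-norm gives the supremum: min(1, 1 − 0.865 + 0.172).
1 − 0.865 + 0.172 = 0.307, so t = min(1, 0.307) = 0.307.
Check: 0.865 ⊙ 0.307 = max(0, 0.172) = 0.172 ≤ 0.172.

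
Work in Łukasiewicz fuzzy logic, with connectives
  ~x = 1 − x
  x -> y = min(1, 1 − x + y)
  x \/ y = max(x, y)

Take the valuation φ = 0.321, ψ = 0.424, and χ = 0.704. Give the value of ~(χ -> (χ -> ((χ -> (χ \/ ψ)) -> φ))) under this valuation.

χ \/ ψ = max(0.704, 0.424) = 0.704
χ -> (χ \/ ψ) = min(1, 1 − 0.704 + 0.704) = min(1, 1.000) = 1.000
(χ -> (χ \/ ψ)) -> φ = min(1, 1 − 1.000 + 0.321) = min(1, 0.321) = 0.321
χ -> ((χ -> (χ \/ ψ)) -> φ) = min(1, 1 − 0.704 + 0.321) = min(1, 0.617) = 0.617
χ -> (χ -> ((χ -> (χ \/ ψ)) -> φ)) = min(1, 1 − 0.704 + 0.617) = min(1, 0.913) = 0.913
~(χ -> (χ -> ((χ -> (χ \/ ψ)) -> φ))) = 1 − 0.913 = 0.087

0.087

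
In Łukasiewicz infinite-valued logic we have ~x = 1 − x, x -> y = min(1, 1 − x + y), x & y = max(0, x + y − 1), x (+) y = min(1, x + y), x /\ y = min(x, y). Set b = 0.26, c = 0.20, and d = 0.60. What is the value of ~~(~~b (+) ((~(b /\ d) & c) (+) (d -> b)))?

0.92

~b = 1 − 0.26 = 0.74
~~b = 1 − 0.74 = 0.26
b /\ d = min(0.26, 0.60) = 0.26
~(b /\ d) = 1 − 0.26 = 0.74
~(b /\ d) & c = max(0, 0.74 + 0.20 − 1) = max(0, -0.06) = 0.00
d -> b = min(1, 1 − 0.60 + 0.26) = min(1, 0.66) = 0.66
(~(b /\ d) & c) (+) (d -> b) = min(1, 0.00 + 0.66) = min(1, 0.66) = 0.66
~~b (+) ((~(b /\ d) & c) (+) (d -> b)) = min(1, 0.26 + 0.66) = min(1, 0.92) = 0.92
~(~~b (+) ((~(b /\ d) & c) (+) (d -> b))) = 1 − 0.92 = 0.08
~~(~~b (+) ((~(b /\ d) & c) (+) (d -> b))) = 1 − 0.08 = 0.92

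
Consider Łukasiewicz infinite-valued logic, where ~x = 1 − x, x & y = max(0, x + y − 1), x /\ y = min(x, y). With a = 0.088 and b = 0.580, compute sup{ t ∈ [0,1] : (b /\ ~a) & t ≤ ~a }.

1.000

~a = 1 − 0.088 = 0.912
b /\ ~a = min(0.580, 0.912) = 0.580
So the left factor is b /\ ~a = 0.580.
So the right-hand bound is ~a = 0.912.
The residuum of the Łukasiewicz t-norm gives the supremum: min(1, 1 − 0.580 + 0.912).
1 − 0.580 + 0.912 = 1.332, so t = min(1, 1.332) = 1.000.
Check: 0.580 & 1.000 = max(0, 0.580) = 0.580 ≤ 0.912.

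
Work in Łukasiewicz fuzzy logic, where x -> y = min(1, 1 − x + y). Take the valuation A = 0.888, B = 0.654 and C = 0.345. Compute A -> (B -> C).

0.803

B -> C = min(1, 1 − 0.654 + 0.345) = min(1, 0.691) = 0.691
A -> (B -> C) = min(1, 1 − 0.888 + 0.691) = min(1, 0.803) = 0.803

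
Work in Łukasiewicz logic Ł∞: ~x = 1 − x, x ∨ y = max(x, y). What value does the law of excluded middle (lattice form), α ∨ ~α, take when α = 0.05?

~α = 1 − 0.05 = 0.95
α ∨ ~α = max(0.05, 0.95) = 0.95
(The value 0.95 < 1 shows this instance is not satisfied; not a Ł∞-tautology — its value is max(a, 1−a).)

0.95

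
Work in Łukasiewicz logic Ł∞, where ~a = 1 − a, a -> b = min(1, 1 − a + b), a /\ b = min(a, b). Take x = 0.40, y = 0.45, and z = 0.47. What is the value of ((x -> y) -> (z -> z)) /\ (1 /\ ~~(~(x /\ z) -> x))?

0.80

x -> y = min(1, 1 − 0.40 + 0.45) = min(1, 1.05) = 1.00
z -> z = min(1, 1 − 0.47 + 0.47) = min(1, 1.00) = 1.00
(x -> y) -> (z -> z) = min(1, 1 − 1.00 + 1.00) = min(1, 1.00) = 1.00
x /\ z = min(0.40, 0.47) = 0.40
~(x /\ z) = 1 − 0.40 = 0.60
~(x /\ z) -> x = min(1, 1 − 0.60 + 0.40) = min(1, 0.80) = 0.80
~(~(x /\ z) -> x) = 1 − 0.80 = 0.20
~~(~(x /\ z) -> x) = 1 − 0.20 = 0.80
1 /\ ~~(~(x /\ z) -> x) = min(1.00, 0.80) = 0.80
((x -> y) -> (z -> z)) /\ (1 /\ ~~(~(x /\ z) -> x)) = min(1.00, 0.80) = 0.80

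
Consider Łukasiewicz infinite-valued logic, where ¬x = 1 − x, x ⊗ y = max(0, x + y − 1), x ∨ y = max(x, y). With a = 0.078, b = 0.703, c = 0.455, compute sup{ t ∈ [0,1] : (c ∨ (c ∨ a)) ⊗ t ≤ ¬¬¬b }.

0.842

c ∨ a = max(0.455, 0.078) = 0.455
c ∨ (c ∨ a) = max(0.455, 0.455) = 0.455
So the left factor is c ∨ (c ∨ a) = 0.455.
¬b = 1 − 0.703 = 0.297
¬¬b = 1 − 0.297 = 0.703
¬¬¬b = 1 − 0.703 = 0.297
So the right-hand bound is ¬¬¬b = 0.297.
The residuum of the Łukasiewicz t-norm gives the supremum: min(1, 1 − 0.455 + 0.297).
1 − 0.455 + 0.297 = 0.842, so t = min(1, 0.842) = 0.842.
Check: 0.455 ⊗ 0.842 = max(0, 0.297) = 0.297 ≤ 0.297.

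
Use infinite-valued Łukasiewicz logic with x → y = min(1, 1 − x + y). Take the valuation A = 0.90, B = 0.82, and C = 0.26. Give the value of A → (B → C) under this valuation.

0.54

B → C = min(1, 1 − 0.82 + 0.26) = min(1, 0.44) = 0.44
A → (B → C) = min(1, 1 − 0.90 + 0.44) = min(1, 0.54) = 0.54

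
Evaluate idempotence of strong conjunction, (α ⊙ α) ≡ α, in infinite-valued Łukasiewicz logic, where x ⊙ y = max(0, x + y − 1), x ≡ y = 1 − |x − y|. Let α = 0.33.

0.67

α ⊙ α = max(0, 0.33 + 0.33 − 1) = max(0, -0.34) = 0.00
(α ⊙ α) ≡ α = 1 − |0.00 − 0.33| = 1 − 0.33 = 0.67
(The value 0.67 < 1 shows this instance is not satisfied; fails in Ł∞ since a ⊗ a = max(0, 2a−1) ≠ a in general.)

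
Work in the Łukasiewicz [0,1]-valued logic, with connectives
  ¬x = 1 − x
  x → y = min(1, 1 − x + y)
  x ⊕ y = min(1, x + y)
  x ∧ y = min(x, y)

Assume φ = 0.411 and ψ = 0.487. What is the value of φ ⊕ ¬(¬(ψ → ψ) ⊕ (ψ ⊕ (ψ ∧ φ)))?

ψ → ψ = min(1, 1 − 0.487 + 0.487) = min(1, 1.000) = 1.000
¬(ψ → ψ) = 1 − 1.000 = 0.000
ψ ∧ φ = min(0.487, 0.411) = 0.411
ψ ⊕ (ψ ∧ φ) = min(1, 0.487 + 0.411) = min(1, 0.898) = 0.898
¬(ψ → ψ) ⊕ (ψ ⊕ (ψ ∧ φ)) = min(1, 0.000 + 0.898) = min(1, 0.898) = 0.898
¬(¬(ψ → ψ) ⊕ (ψ ⊕ (ψ ∧ φ))) = 1 − 0.898 = 0.102
φ ⊕ ¬(¬(ψ → ψ) ⊕ (ψ ⊕ (ψ ∧ φ))) = min(1, 0.411 + 0.102) = min(1, 0.513) = 0.513

0.513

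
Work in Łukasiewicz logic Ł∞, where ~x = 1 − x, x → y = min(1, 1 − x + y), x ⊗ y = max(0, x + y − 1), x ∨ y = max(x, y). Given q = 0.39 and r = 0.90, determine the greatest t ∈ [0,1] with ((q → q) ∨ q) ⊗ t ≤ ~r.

q → q = min(1, 1 − 0.39 + 0.39) = min(1, 1.00) = 1.00
(q → q) ∨ q = max(1.00, 0.39) = 1.00
So the left factor is (q → q) ∨ q = 1.00.
~r = 1 − 0.90 = 0.10
So the right-hand bound is ~r = 0.10.
The residuum of the Łukasiewicz t-norm gives the supremum: min(1, 1 − 1.00 + 0.10).
1 − 1.00 + 0.10 = 0.10, so t = min(1, 0.10) = 0.10.
Check: 1.00 ⊗ 0.10 = max(0, 0.10) = 0.10 ≤ 0.10.

0.10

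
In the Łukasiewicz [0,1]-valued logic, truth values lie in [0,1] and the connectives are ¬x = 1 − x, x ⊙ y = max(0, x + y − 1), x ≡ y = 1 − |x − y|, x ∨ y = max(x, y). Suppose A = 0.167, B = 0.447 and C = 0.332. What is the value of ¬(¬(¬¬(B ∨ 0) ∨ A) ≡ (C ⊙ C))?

0.553

B ∨ 0 = max(0.447, 0.000) = 0.447
¬(B ∨ 0) = 1 − 0.447 = 0.553
¬¬(B ∨ 0) = 1 − 0.553 = 0.447
¬¬(B ∨ 0) ∨ A = max(0.447, 0.167) = 0.447
¬(¬¬(B ∨ 0) ∨ A) = 1 − 0.447 = 0.553
C ⊙ C = max(0, 0.332 + 0.332 − 1) = max(0, -0.336) = 0.000
¬(¬¬(B ∨ 0) ∨ A) ≡ (C ⊙ C) = 1 − |0.553 − 0.000| = 1 − 0.553 = 0.447
¬(¬(¬¬(B ∨ 0) ∨ A) ≡ (C ⊙ C)) = 1 − 0.447 = 0.553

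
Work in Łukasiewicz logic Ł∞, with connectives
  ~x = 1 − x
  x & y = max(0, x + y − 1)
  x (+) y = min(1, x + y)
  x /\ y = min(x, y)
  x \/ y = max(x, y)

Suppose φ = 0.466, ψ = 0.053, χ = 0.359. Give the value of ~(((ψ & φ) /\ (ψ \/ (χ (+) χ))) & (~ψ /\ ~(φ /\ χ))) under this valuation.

1.000

ψ & φ = max(0, 0.053 + 0.466 − 1) = max(0, -0.481) = 0.000
χ (+) χ = min(1, 0.359 + 0.359) = min(1, 0.718) = 0.718
ψ \/ (χ (+) χ) = max(0.053, 0.718) = 0.718
(ψ & φ) /\ (ψ \/ (χ (+) χ)) = min(0.000, 0.718) = 0.000
~ψ = 1 − 0.053 = 0.947
φ /\ χ = min(0.466, 0.359) = 0.359
~(φ /\ χ) = 1 − 0.359 = 0.641
~ψ /\ ~(φ /\ χ) = min(0.947, 0.641) = 0.641
((ψ & φ) /\ (ψ \/ (χ (+) χ))) & (~ψ /\ ~(φ /\ χ)) = max(0, 0.000 + 0.641 − 1) = max(0, -0.359) = 0.000
~(((ψ & φ) /\ (ψ \/ (χ (+) χ))) & (~ψ /\ ~(φ /\ χ))) = 1 − 0.000 = 1.000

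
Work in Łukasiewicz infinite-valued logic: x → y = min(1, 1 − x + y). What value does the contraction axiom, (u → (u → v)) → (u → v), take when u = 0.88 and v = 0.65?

0.88

u → v = min(1, 1 − 0.88 + 0.65) = min(1, 0.77) = 0.77
u → (u → v) = min(1, 1 − 0.88 + 0.77) = min(1, 0.89) = 0.89
(u → (u → v)) → (u → v) = min(1, 1 − 0.89 + 0.77) = min(1, 0.88) = 0.88
(The value 0.88 < 1 shows this instance is not satisfied; fails in Ł∞ (the t-norm is not idempotent).)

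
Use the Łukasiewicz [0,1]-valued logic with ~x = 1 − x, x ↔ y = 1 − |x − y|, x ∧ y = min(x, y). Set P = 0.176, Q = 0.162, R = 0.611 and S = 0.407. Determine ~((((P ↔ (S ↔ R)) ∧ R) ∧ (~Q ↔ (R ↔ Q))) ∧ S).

0.620

S ↔ R = 1 − |0.407 − 0.611| = 1 − 0.204 = 0.796
P ↔ (S ↔ R) = 1 − |0.176 − 0.796| = 1 − 0.620 = 0.380
(P ↔ (S ↔ R)) ∧ R = min(0.380, 0.611) = 0.380
~Q = 1 − 0.162 = 0.838
R ↔ Q = 1 − |0.611 − 0.162| = 1 − 0.449 = 0.551
~Q ↔ (R ↔ Q) = 1 − |0.838 − 0.551| = 1 − 0.287 = 0.713
((P ↔ (S ↔ R)) ∧ R) ∧ (~Q ↔ (R ↔ Q)) = min(0.380, 0.713) = 0.380
(((P ↔ (S ↔ R)) ∧ R) ∧ (~Q ↔ (R ↔ Q))) ∧ S = min(0.380, 0.407) = 0.380
~((((P ↔ (S ↔ R)) ∧ R) ∧ (~Q ↔ (R ↔ Q))) ∧ S) = 1 − 0.380 = 0.620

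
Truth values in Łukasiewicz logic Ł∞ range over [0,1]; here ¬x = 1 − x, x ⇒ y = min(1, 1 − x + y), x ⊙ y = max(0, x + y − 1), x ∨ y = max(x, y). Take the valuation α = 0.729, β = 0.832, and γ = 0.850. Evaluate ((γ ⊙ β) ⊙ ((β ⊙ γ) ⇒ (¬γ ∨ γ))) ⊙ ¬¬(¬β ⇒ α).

0.682

γ ⊙ β = max(0, 0.850 + 0.832 − 1) = max(0, 0.682) = 0.682
β ⊙ γ = max(0, 0.832 + 0.850 − 1) = max(0, 0.682) = 0.682
¬γ = 1 − 0.850 = 0.150
¬γ ∨ γ = max(0.150, 0.850) = 0.850
(β ⊙ γ) ⇒ (¬γ ∨ γ) = min(1, 1 − 0.682 + 0.850) = min(1, 1.168) = 1.000
(γ ⊙ β) ⊙ ((β ⊙ γ) ⇒ (¬γ ∨ γ)) = max(0, 0.682 + 1.000 − 1) = max(0, 0.682) = 0.682
¬β = 1 − 0.832 = 0.168
¬β ⇒ α = min(1, 1 − 0.168 + 0.729) = min(1, 1.561) = 1.000
¬(¬β ⇒ α) = 1 − 1.000 = 0.000
¬¬(¬β ⇒ α) = 1 − 0.000 = 1.000
((γ ⊙ β) ⊙ ((β ⊙ γ) ⇒ (¬γ ∨ γ))) ⊙ ¬¬(¬β ⇒ α) = max(0, 0.682 + 1.000 − 1) = max(0, 0.682) = 0.682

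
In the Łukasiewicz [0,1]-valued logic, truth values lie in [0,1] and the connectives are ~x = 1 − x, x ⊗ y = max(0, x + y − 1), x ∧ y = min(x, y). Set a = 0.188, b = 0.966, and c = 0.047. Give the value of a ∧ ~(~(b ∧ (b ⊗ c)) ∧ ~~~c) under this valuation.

b ⊗ c = max(0, 0.966 + 0.047 − 1) = max(0, 0.013) = 0.013
b ∧ (b ⊗ c) = min(0.966, 0.013) = 0.013
~(b ∧ (b ⊗ c)) = 1 − 0.013 = 0.987
~c = 1 − 0.047 = 0.953
~~c = 1 − 0.953 = 0.047
~~~c = 1 − 0.047 = 0.953
~(b ∧ (b ⊗ c)) ∧ ~~~c = min(0.987, 0.953) = 0.953
~(~(b ∧ (b ⊗ c)) ∧ ~~~c) = 1 − 0.953 = 0.047
a ∧ ~(~(b ∧ (b ⊗ c)) ∧ ~~~c) = min(0.188, 0.047) = 0.047

0.047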